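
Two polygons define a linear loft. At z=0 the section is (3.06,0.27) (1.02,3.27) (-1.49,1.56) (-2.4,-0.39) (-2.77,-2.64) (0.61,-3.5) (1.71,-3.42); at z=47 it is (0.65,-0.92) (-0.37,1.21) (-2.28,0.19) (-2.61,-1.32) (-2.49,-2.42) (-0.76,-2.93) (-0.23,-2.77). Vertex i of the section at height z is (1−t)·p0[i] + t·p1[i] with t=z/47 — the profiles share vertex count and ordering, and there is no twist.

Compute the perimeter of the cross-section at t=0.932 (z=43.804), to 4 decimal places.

Cross-section at t=0.932: each vertex is (1-t)·p0[i] + t·p1[i].
  v1: (1-0.932)·(3.06,0.27) + 0.932·(0.65,-0.92) = (0.8139,-0.8391)
  v2: (1-0.932)·(1.02,3.27) + 0.932·(-0.37,1.21) = (-0.2755,1.3501)
  v3: (1-0.932)·(-1.49,1.56) + 0.932·(-2.28,0.19) = (-2.2263,0.2832)
  v4: (1-0.932)·(-2.4,-0.39) + 0.932·(-2.61,-1.32) = (-2.5957,-1.2568)
  v5: (1-0.932)·(-2.77,-2.64) + 0.932·(-2.49,-2.42) = (-2.5090,-2.4350)
  v6: (1-0.932)·(0.61,-3.5) + 0.932·(-0.76,-2.93) = (-0.6668,-2.9688)
  v7: (1-0.932)·(1.71,-3.42) + 0.932·(-0.23,-2.77) = (-0.0981,-2.8142)
Perimeter = Σ |v_{i+1} − v_i|:
  edge 1→2: √(-1.0894² + 2.1892²) = 2.4452 (running 2.4452)
  edge 2→3: √(-1.9508² + -1.0669²) = 2.2235 (running 4.6687)
  edge 3→4: √(-0.3694² + -1.5399²) = 1.5836 (running 6.2523)
  edge 4→5: √(0.0867² + -1.1782²) = 1.1814 (running 7.4337)
  edge 5→6: √(1.8422² + -0.5338²) = 1.9180 (running 9.3517)
  edge 6→7: √(0.5688² + 0.1546²) = 0.5894 (running 9.9411)
  edge 7→1: √(0.9120² + 1.9751²) = 2.1755 (running 12.1166)
Perimeter = 12.1166

Perimeter at t=0.932: 12.1166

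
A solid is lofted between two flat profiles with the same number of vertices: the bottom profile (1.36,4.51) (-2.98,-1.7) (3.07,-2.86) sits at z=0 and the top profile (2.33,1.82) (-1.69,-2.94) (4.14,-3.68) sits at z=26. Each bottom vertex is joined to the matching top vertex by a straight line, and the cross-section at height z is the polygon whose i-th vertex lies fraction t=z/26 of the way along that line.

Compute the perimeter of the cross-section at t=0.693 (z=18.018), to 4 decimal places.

Perimeter at t=0.693: 18.9278

Cross-section at t=0.693: each vertex is (1-t)·p0[i] + t·p1[i].
  v1: (1-0.693)·(1.36,4.51) + 0.693·(2.33,1.82) = (2.0322,2.6458)
  v2: (1-0.693)·(-2.98,-1.7) + 0.693·(-1.69,-2.94) = (-2.0860,-2.5593)
  v3: (1-0.693)·(3.07,-2.86) + 0.693·(4.14,-3.68) = (3.8115,-3.4283)
Perimeter = Σ |v_{i+1} − v_i|:
  edge 1→2: √(-4.1182² + -5.2051²) = 6.6373 (running 6.6373)
  edge 2→3: √(5.8975² + -0.8689²) = 5.9612 (running 12.5985)
  edge 3→1: √(-1.7793² + 6.0741²) = 6.3293 (running 18.9278)
Perimeter = 18.9278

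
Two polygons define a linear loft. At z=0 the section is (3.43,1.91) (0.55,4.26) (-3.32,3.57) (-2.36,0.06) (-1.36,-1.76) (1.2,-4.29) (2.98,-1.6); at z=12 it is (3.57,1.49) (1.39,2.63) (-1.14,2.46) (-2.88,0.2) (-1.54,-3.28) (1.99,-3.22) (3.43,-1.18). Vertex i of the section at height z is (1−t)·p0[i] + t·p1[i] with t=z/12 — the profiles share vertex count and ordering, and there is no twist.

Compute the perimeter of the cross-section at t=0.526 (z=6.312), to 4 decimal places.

Perimeter at t=0.526: 21.2707

Cross-section at t=0.526: each vertex is (1-t)·p0[i] + t·p1[i].
  v1: (1-0.526)·(3.43,1.91) + 0.526·(3.57,1.49) = (3.5036,1.6891)
  v2: (1-0.526)·(0.55,4.26) + 0.526·(1.39,2.63) = (0.9918,3.4026)
  v3: (1-0.526)·(-3.32,3.57) + 0.526·(-1.14,2.46) = (-2.1733,2.9861)
  v4: (1-0.526)·(-2.36,0.06) + 0.526·(-2.88,0.2) = (-2.6335,0.1336)
  v5: (1-0.526)·(-1.36,-1.76) + 0.526·(-1.54,-3.28) = (-1.4547,-2.5595)
  v6: (1-0.526)·(1.2,-4.29) + 0.526·(1.99,-3.22) = (1.6155,-3.7272)
  v7: (1-0.526)·(2.98,-1.6) + 0.526·(3.43,-1.18) = (3.2167,-1.3791)
Perimeter = Σ |v_{i+1} − v_i|:
  edge 1→2: √(-2.5118² + 1.7135²) = 3.0406 (running 3.0406)
  edge 2→3: √(-3.1652² + -0.4165²) = 3.1924 (running 6.2331)
  edge 3→4: √(-0.4602² + -2.8525²) = 2.8894 (running 9.1224)
  edge 4→5: √(1.1788² + -2.6932²) = 2.9399 (running 12.0623)
  edge 5→6: √(3.0702² + -1.1677²) = 3.2848 (running 15.3471)
  edge 6→7: √(1.6012² + 2.3481²) = 2.8421 (running 18.1891)
  edge 7→1: √(0.2869² + 3.0682²) = 3.0815 (running 21.2707)
Perimeter = 21.2707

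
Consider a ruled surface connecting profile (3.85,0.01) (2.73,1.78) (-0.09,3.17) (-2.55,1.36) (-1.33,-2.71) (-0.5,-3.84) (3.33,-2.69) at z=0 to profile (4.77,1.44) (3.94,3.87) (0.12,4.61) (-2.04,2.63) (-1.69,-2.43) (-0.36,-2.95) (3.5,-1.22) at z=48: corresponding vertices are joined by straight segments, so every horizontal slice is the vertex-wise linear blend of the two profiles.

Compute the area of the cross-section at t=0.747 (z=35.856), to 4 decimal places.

Area at t=0.747: 35.7851

Cross-section at t=0.747: each vertex is (1-t)·p0[i] + t·p1[i].
  v1: (1-0.747)·(3.85,0.01) + 0.747·(4.77,1.44) = (4.5372,1.0782)
  v2: (1-0.747)·(2.73,1.78) + 0.747·(3.94,3.87) = (3.6339,3.3412)
  v3: (1-0.747)·(-0.09,3.17) + 0.747·(0.12,4.61) = (0.0669,4.2457)
  v4: (1-0.747)·(-2.55,1.36) + 0.747·(-2.04,2.63) = (-2.1690,2.3087)
  v5: (1-0.747)·(-1.33,-2.71) + 0.747·(-1.69,-2.43) = (-1.5989,-2.5008)
  v6: (1-0.747)·(-0.5,-3.84) + 0.747·(-0.36,-2.95) = (-0.3954,-3.1752)
  v7: (1-0.747)·(3.33,-2.69) + 0.747·(3.5,-1.22) = (3.4570,-1.5919)
Shoelace sum Σ(x_i·y_{i+1} − x_{i+1}·y_i):
  i=1: 4.5372·3.3412 − 3.6339·1.0782 = +11.2419 (running +11.2419)
  i=2: 3.6339·4.2457 − 0.0669·3.3412 = +15.2048 (running +26.4467)
  i=3: 0.0669·2.3087 − -2.1690·4.2457 = +9.3634 (running +35.8101)
  i=4: -2.1690·-2.5008 − -1.5989·2.3087 = +9.1158 (running +44.9259)
  i=5: -1.5989·-3.1752 − -0.3954·-2.5008 = +4.0880 (running +49.0139)
  i=6: -0.3954·-1.5919 − 3.4570·-3.1752 = +11.6060 (running +60.6199)
  i=7: 3.4570·1.0782 − 4.5372·-1.5919 = +10.9502 (running +71.5701)
Area = |Σ|/2 = |71.5701|/2 = 35.7851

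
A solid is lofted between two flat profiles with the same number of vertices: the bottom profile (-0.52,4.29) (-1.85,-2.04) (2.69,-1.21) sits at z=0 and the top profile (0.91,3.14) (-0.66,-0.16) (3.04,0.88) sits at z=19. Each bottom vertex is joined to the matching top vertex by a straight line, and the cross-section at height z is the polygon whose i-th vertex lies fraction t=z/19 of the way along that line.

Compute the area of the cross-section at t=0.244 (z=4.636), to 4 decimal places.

Cross-section at t=0.244: each vertex is (1-t)·p0[i] + t·p1[i].
  v1: (1-0.244)·(-0.52,4.29) + 0.244·(0.91,3.14) = (-0.1711,4.0094)
  v2: (1-0.244)·(-1.85,-2.04) + 0.244·(-0.66,-0.16) = (-1.5596,-1.5813)
  v3: (1-0.244)·(2.69,-1.21) + 0.244·(3.04,0.88) = (2.7754,-0.7000)
Shoelace sum Σ(x_i·y_{i+1} − x_{i+1}·y_i):
  i=1: -0.1711·-1.5813 − -1.5596·4.0094 = +6.5237 (running +6.5237)
  i=2: -1.5596·-0.7000 − 2.7754·-1.5813 = +5.4805 (running +12.0042)
  i=3: 2.7754·4.0094 − -0.1711·-0.7000 = +11.0079 (running +23.0122)
Area = |Σ|/2 = |23.0122|/2 = 11.5061

Area at t=0.244: 11.5061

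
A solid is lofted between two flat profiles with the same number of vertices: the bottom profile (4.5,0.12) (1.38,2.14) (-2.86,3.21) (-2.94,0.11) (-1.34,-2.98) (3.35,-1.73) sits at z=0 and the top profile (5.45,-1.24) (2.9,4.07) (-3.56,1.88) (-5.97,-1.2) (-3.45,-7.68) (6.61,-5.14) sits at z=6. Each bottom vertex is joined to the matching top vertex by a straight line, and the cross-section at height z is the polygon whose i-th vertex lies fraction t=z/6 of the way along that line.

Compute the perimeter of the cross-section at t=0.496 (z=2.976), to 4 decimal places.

Perimeter at t=0.496: 28.9765

Cross-section at t=0.496: each vertex is (1-t)·p0[i] + t·p1[i].
  v1: (1-0.496)·(4.5,0.12) + 0.496·(5.45,-1.24) = (4.9712,-0.5546)
  v2: (1-0.496)·(1.38,2.14) + 0.496·(2.9,4.07) = (2.1339,3.0973)
  v3: (1-0.496)·(-2.86,3.21) + 0.496·(-3.56,1.88) = (-3.2072,2.5503)
  v4: (1-0.496)·(-2.94,0.11) + 0.496·(-5.97,-1.2) = (-4.4429,-0.5398)
  v5: (1-0.496)·(-1.34,-2.98) + 0.496·(-3.45,-7.68) = (-2.3866,-5.3112)
  v6: (1-0.496)·(3.35,-1.73) + 0.496·(6.61,-5.14) = (4.9670,-3.4214)
Perimeter = Σ |v_{i+1} − v_i|:
  edge 1→2: √(-2.8373² + 3.6518²) = 4.6245 (running 4.6245)
  edge 2→3: √(-5.3411² + -0.5470²) = 5.3691 (running 9.9936)
  edge 3→4: √(-1.2357² + -3.0901²) = 3.3280 (running 13.3216)
  edge 4→5: √(2.0563² + -4.7714²) = 5.1957 (running 18.5172)
  edge 5→6: √(7.3535² + 1.8898²) = 7.5925 (running 26.1097)
  edge 6→1: √(0.0042² + 2.8668²) = 2.8668 (running 28.9765)
Perimeter = 28.9765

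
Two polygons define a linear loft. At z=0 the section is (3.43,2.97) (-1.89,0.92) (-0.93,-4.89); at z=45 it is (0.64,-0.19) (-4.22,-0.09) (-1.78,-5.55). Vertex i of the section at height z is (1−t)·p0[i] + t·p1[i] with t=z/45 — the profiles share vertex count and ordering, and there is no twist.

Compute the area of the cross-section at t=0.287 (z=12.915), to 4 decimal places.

Area at t=0.287: 15.8027

Cross-section at t=0.287: each vertex is (1-t)·p0[i] + t·p1[i].
  v1: (1-0.287)·(3.43,2.97) + 0.287·(0.64,-0.19) = (2.6293,2.0631)
  v2: (1-0.287)·(-1.89,0.92) + 0.287·(-4.22,-0.09) = (-2.5587,0.6301)
  v3: (1-0.287)·(-0.93,-4.89) + 0.287·(-1.78,-5.55) = (-1.1740,-5.0794)
Shoelace sum Σ(x_i·y_{i+1} − x_{i+1}·y_i):
  i=1: 2.6293·0.6301 − -2.5587·2.0631 = +6.9356 (running +6.9356)
  i=2: -2.5587·-5.0794 − -1.1740·0.6301 = +13.7365 (running +20.6721)
  i=3: -1.1740·2.0631 − 2.6293·-5.0794 = +10.9332 (running +31.6053)
Area = |Σ|/2 = |31.6053|/2 = 15.8027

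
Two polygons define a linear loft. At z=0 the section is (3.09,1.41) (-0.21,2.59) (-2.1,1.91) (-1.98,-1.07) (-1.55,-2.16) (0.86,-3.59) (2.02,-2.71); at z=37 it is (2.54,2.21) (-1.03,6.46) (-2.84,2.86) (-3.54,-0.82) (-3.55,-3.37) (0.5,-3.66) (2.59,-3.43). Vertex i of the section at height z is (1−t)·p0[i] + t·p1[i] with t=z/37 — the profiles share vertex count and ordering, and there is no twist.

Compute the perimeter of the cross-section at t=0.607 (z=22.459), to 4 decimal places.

Perimeter at t=0.607: 23.4203

Cross-section at t=0.607: each vertex is (1-t)·p0[i] + t·p1[i].
  v1: (1-0.607)·(3.09,1.41) + 0.607·(2.54,2.21) = (2.7561,1.8956)
  v2: (1-0.607)·(-0.21,2.59) + 0.607·(-1.03,6.46) = (-0.7077,4.9391)
  v3: (1-0.607)·(-2.1,1.91) + 0.607·(-2.84,2.86) = (-2.5492,2.4867)
  v4: (1-0.607)·(-1.98,-1.07) + 0.607·(-3.54,-0.82) = (-2.9269,-0.9183)
  v5: (1-0.607)·(-1.55,-2.16) + 0.607·(-3.55,-3.37) = (-2.7640,-2.8945)
  v6: (1-0.607)·(0.86,-3.59) + 0.607·(0.5,-3.66) = (0.6415,-3.6325)
  v7: (1-0.607)·(2.02,-2.71) + 0.607·(2.59,-3.43) = (2.3660,-3.1470)
Perimeter = Σ |v_{i+1} − v_i|:
  edge 1→2: √(-3.4639² + 3.0435²) = 4.6110 (running 4.6110)
  edge 2→3: √(-1.8414² + -2.4524²) = 3.0668 (running 7.6778)
  edge 3→4: √(-0.3777² + -3.4049²) = 3.4258 (running 11.1036)
  edge 4→5: √(0.1629² + -1.9762²) = 1.9829 (running 13.0865)
  edge 5→6: √(3.4055² + -0.7380²) = 3.4845 (running 16.5711)
  edge 6→7: √(1.7245² + 0.4855²) = 1.7915 (running 18.3626)
  edge 7→1: √(0.3902² + 5.0426²) = 5.0577 (running 23.4203)
Perimeter = 23.4203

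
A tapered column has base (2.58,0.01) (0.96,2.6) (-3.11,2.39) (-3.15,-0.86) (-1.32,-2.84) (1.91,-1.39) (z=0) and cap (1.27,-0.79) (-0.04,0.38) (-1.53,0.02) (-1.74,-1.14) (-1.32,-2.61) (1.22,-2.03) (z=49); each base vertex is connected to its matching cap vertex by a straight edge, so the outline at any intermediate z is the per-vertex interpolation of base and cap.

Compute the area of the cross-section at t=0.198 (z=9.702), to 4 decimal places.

Area at t=0.198: 18.8682

Cross-section at t=0.198: each vertex is (1-t)·p0[i] + t·p1[i].
  v1: (1-0.198)·(2.58,0.01) + 0.198·(1.27,-0.79) = (2.3206,-0.1484)
  v2: (1-0.198)·(0.96,2.6) + 0.198·(-0.04,0.38) = (0.7620,2.1604)
  v3: (1-0.198)·(-3.11,2.39) + 0.198·(-1.53,0.02) = (-2.7972,1.9207)
  v4: (1-0.198)·(-3.15,-0.86) + 0.198·(-1.74,-1.14) = (-2.8708,-0.9154)
  v5: (1-0.198)·(-1.32,-2.84) + 0.198·(-1.32,-2.61) = (-1.3200,-2.7945)
  v6: (1-0.198)·(1.91,-1.39) + 0.198·(1.22,-2.03) = (1.7734,-1.5167)
Shoelace sum Σ(x_i·y_{i+1} − x_{i+1}·y_i):
  i=1: 2.3206·2.1604 − 0.7620·-0.1484 = +5.1266 (running +5.1266)
  i=2: 0.7620·1.9207 − -2.7972·2.1604 = +7.5067 (running +12.6333)
  i=3: -2.7972·-0.9154 − -2.8708·1.9207 = +8.0747 (running +20.7081)
  i=4: -2.8708·-2.7945 − -1.3200·-0.9154 = +6.8140 (running +27.5221)
  i=5: -1.3200·-1.5167 − 1.7734·-2.7945 = +6.9577 (running +34.4798)
  i=6: 1.7734·-0.1484 − 2.3206·-1.5167 = +3.2566 (running +37.7364)
Area = |Σ|/2 = |37.7364|/2 = 18.8682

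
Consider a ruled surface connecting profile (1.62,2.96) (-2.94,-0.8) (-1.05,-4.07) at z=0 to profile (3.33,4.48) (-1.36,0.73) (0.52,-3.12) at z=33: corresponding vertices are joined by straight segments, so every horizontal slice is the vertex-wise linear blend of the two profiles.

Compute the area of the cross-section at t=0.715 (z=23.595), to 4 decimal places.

Area at t=0.715: 12.1054

Cross-section at t=0.715: each vertex is (1-t)·p0[i] + t·p1[i].
  v1: (1-0.715)·(1.62,2.96) + 0.715·(3.33,4.48) = (2.8426,4.0468)
  v2: (1-0.715)·(-2.94,-0.8) + 0.715·(-1.36,0.73) = (-1.8103,0.2939)
  v3: (1-0.715)·(-1.05,-4.07) + 0.715·(0.52,-3.12) = (0.0725,-3.3908)
Shoelace sum Σ(x_i·y_{i+1} − x_{i+1}·y_i):
  i=1: 2.8426·0.2939 − -1.8103·4.0468 = +8.1615 (running +8.1615)
  i=2: -1.8103·-3.3908 − 0.0725·0.2939 = +6.1169 (running +14.2785)
  i=3: 0.0725·4.0468 − 2.8426·-3.3908 = +9.9323 (running +24.2108)
Area = |Σ|/2 = |24.2108|/2 = 12.1054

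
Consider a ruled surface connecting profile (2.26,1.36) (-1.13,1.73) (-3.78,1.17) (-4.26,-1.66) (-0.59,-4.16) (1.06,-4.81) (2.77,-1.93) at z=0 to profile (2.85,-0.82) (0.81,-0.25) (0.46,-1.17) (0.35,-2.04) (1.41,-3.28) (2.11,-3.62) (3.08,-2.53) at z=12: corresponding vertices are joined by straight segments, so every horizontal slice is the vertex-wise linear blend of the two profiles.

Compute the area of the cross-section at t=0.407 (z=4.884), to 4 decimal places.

Area at t=0.407: 19.3981

Cross-section at t=0.407: each vertex is (1-t)·p0[i] + t·p1[i].
  v1: (1-0.407)·(2.26,1.36) + 0.407·(2.85,-0.82) = (2.5001,0.4727)
  v2: (1-0.407)·(-1.13,1.73) + 0.407·(0.81,-0.25) = (-0.3404,0.9241)
  v3: (1-0.407)·(-3.78,1.17) + 0.407·(0.46,-1.17) = (-2.0543,0.2176)
  v4: (1-0.407)·(-4.26,-1.66) + 0.407·(0.35,-2.04) = (-2.3837,-1.8147)
  v5: (1-0.407)·(-0.59,-4.16) + 0.407·(1.41,-3.28) = (0.2240,-3.8018)
  v6: (1-0.407)·(1.06,-4.81) + 0.407·(2.11,-3.62) = (1.4873,-4.3257)
  v7: (1-0.407)·(2.77,-1.93) + 0.407·(3.08,-2.53) = (2.8962,-2.1742)
Shoelace sum Σ(x_i·y_{i+1} − x_{i+1}·y_i):
  i=1: 2.5001·0.9241 − -0.3404·0.4727 = +2.4714 (running +2.4714)
  i=2: -0.3404·0.2176 − -2.0543·0.9241 = +1.8244 (running +4.2958)
  i=3: -2.0543·-1.8147 − -2.3837·0.2176 = +4.2466 (running +8.5424)
  i=4: -2.3837·-3.8018 − 0.2240·-1.8147 = +9.4690 (running +18.0115)
  i=5: 0.2240·-4.3257 − 1.4873·-3.8018 = +4.6857 (running +22.6972)
  i=6: 1.4873·-2.1742 − 2.8962·-4.3257 = +9.2941 (running +31.9913)
  i=7: 2.8962·0.4727 − 2.5001·-2.1742 = +6.8049 (running +38.7962)
Area = |Σ|/2 = |38.7962|/2 = 19.3981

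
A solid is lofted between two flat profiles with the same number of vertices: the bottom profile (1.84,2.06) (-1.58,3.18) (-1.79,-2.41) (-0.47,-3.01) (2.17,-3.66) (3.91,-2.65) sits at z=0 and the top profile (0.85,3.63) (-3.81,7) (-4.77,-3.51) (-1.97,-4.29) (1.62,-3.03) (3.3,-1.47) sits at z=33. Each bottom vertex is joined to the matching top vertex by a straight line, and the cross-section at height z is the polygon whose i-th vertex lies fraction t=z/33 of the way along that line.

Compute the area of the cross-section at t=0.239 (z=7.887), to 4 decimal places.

Cross-section at t=0.239: each vertex is (1-t)·p0[i] + t·p1[i].
  v1: (1-0.239)·(1.84,2.06) + 0.239·(0.85,3.63) = (1.6034,2.4352)
  v2: (1-0.239)·(-1.58,3.18) + 0.239·(-3.81,7) = (-2.1130,4.0930)
  v3: (1-0.239)·(-1.79,-2.41) + 0.239·(-4.77,-3.51) = (-2.5022,-2.6729)
  v4: (1-0.239)·(-0.47,-3.01) + 0.239·(-1.97,-4.29) = (-0.8285,-3.3159)
  v5: (1-0.239)·(2.17,-3.66) + 0.239·(1.62,-3.03) = (2.0385,-3.5094)
  v6: (1-0.239)·(3.91,-2.65) + 0.239·(3.3,-1.47) = (3.7642,-2.3680)
Shoelace sum Σ(x_i·y_{i+1} − x_{i+1}·y_i):
  i=1: 1.6034·4.0930 − -2.1130·2.4352 = +11.7082 (running +11.7082)
  i=2: -2.1130·-2.6729 − -2.5022·4.0930 = +15.8893 (running +27.5975)
  i=3: -2.5022·-3.3159 − -0.8285·-2.6729 = +6.0827 (running +33.6802)
  i=4: -0.8285·-3.5094 − 2.0385·-3.3159 = +9.6672 (running +43.3474)
  i=5: 2.0385·-2.3680 − 3.7642·-3.5094 = +8.3830 (running +51.7304)
  i=6: 3.7642·2.4352 − 1.6034·-2.3680 = +12.9635 (running +64.6939)
Area = |Σ|/2 = |64.6939|/2 = 32.3469

Area at t=0.239: 32.3469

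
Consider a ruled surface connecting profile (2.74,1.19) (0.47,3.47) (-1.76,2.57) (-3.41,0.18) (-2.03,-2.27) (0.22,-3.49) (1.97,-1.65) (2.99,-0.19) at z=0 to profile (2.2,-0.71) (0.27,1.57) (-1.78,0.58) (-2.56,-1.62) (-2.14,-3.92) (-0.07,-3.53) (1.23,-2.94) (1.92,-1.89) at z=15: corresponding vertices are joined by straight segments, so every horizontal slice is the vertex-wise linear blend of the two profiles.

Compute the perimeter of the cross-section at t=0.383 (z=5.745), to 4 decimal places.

Cross-section at t=0.383: each vertex is (1-t)·p0[i] + t·p1[i].
  v1: (1-0.383)·(2.74,1.19) + 0.383·(2.2,-0.71) = (2.5332,0.4623)
  v2: (1-0.383)·(0.47,3.47) + 0.383·(0.27,1.57) = (0.3934,2.7423)
  v3: (1-0.383)·(-1.76,2.57) + 0.383·(-1.78,0.58) = (-1.7677,1.8078)
  v4: (1-0.383)·(-3.41,0.18) + 0.383·(-2.56,-1.62) = (-3.0844,-0.5094)
  v5: (1-0.383)·(-2.03,-2.27) + 0.383·(-2.14,-3.92) = (-2.0721,-2.9020)
  v6: (1-0.383)·(0.22,-3.49) + 0.383·(-0.07,-3.53) = (0.1089,-3.5053)
  v7: (1-0.383)·(1.97,-1.65) + 0.383·(1.23,-2.94) = (1.6866,-2.1441)
  v8: (1-0.383)·(2.99,-0.19) + 0.383·(1.92,-1.89) = (2.5802,-0.8411)
Perimeter = Σ |v_{i+1} − v_i|:
  edge 1→2: √(-2.1398² + 2.2800²) = 3.1268 (running 3.1268)
  edge 2→3: √(-2.1611² + -0.9345²) = 2.3544 (running 5.4813)
  edge 3→4: √(-1.3168² + -2.3172²) = 2.6652 (running 8.1465)
  edge 4→5: √(1.0123² + -2.3925²) = 2.5979 (running 10.7444)
  edge 5→6: √(2.1811² + -0.6034²) = 2.2630 (running 13.0074)
  edge 6→7: √(1.5776² + 1.3613²) = 2.0837 (running 15.0911)
  edge 7→8: √(0.8936² + 1.3030²) = 1.5800 (running 16.6711)
  edge 8→1: √(-0.0470² + 1.3034²) = 1.3042 (running 17.9753)
Perimeter = 17.9753

Perimeter at t=0.383: 17.9753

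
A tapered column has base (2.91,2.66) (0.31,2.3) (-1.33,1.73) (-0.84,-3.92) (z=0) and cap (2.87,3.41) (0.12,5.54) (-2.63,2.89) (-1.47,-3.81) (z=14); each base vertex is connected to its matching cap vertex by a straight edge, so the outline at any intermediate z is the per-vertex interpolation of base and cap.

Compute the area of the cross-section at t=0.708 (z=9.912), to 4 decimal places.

Area at t=0.708: 21.1797

Cross-section at t=0.708: each vertex is (1-t)·p0[i] + t·p1[i].
  v1: (1-0.708)·(2.91,2.66) + 0.708·(2.87,3.41) = (2.8817,3.1910)
  v2: (1-0.708)·(0.31,2.3) + 0.708·(0.12,5.54) = (0.1755,4.5939)
  v3: (1-0.708)·(-1.33,1.73) + 0.708·(-2.63,2.89) = (-2.2504,2.5513)
  v4: (1-0.708)·(-0.84,-3.92) + 0.708·(-1.47,-3.81) = (-1.2860,-3.8421)
Shoelace sum Σ(x_i·y_{i+1} − x_{i+1}·y_i):
  i=1: 2.8817·4.5939 − 0.1755·3.1910 = +12.6783 (running +12.6783)
  i=2: 0.1755·2.5513 − -2.2504·4.5939 = +10.7859 (running +23.4641)
  i=3: -2.2504·-3.8421 − -1.2860·2.5513 = +11.9274 (running +35.3915)
  i=4: -1.2860·3.1910 − 2.8817·-3.8421 = +6.9680 (running +42.3595)
Area = |Σ|/2 = |42.3595|/2 = 21.1797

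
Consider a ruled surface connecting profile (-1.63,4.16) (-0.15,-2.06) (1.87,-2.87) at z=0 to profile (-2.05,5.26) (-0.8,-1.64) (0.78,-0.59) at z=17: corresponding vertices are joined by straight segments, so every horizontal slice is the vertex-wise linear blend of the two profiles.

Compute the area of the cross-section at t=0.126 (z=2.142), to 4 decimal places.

Area at t=0.126: 5.7763

Cross-section at t=0.126: each vertex is (1-t)·p0[i] + t·p1[i].
  v1: (1-0.126)·(-1.63,4.16) + 0.126·(-2.05,5.26) = (-1.6829,4.2986)
  v2: (1-0.126)·(-0.15,-2.06) + 0.126·(-0.8,-1.64) = (-0.2319,-2.0071)
  v3: (1-0.126)·(1.87,-2.87) + 0.126·(0.78,-0.59) = (1.7327,-2.5827)
Shoelace sum Σ(x_i·y_{i+1} − x_{i+1}·y_i):
  i=1: -1.6829·-2.0071 − -0.2319·4.2986 = +4.3746 (running +4.3746)
  i=2: -0.2319·-2.5827 − 1.7327·-2.0071 = +4.0765 (running +8.4511)
  i=3: 1.7327·4.2986 − -1.6829·-2.5827 = +3.1015 (running +11.5526)
Area = |Σ|/2 = |11.5526|/2 = 5.7763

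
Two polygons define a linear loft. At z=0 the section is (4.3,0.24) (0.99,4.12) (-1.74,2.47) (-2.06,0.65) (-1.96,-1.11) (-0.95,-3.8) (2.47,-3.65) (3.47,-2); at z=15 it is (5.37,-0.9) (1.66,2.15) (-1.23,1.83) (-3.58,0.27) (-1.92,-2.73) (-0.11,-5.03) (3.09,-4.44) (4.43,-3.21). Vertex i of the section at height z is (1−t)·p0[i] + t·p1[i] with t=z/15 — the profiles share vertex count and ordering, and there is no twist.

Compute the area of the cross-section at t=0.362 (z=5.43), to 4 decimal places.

Area at t=0.362: 37.5400

Cross-section at t=0.362: each vertex is (1-t)·p0[i] + t·p1[i].
  v1: (1-0.362)·(4.3,0.24) + 0.362·(5.37,-0.9) = (4.6873,-0.1727)
  v2: (1-0.362)·(0.99,4.12) + 0.362·(1.66,2.15) = (1.2325,3.4069)
  v3: (1-0.362)·(-1.74,2.47) + 0.362·(-1.23,1.83) = (-1.5554,2.2383)
  v4: (1-0.362)·(-2.06,0.65) + 0.362·(-3.58,0.27) = (-2.6102,0.5124)
  v5: (1-0.362)·(-1.96,-1.11) + 0.362·(-1.92,-2.73) = (-1.9455,-1.6964)
  v6: (1-0.362)·(-0.95,-3.8) + 0.362·(-0.11,-5.03) = (-0.6459,-4.2453)
  v7: (1-0.362)·(2.47,-3.65) + 0.362·(3.09,-4.44) = (2.6944,-3.9360)
  v8: (1-0.362)·(3.47,-2) + 0.362·(4.43,-3.21) = (3.8175,-2.4380)
Shoelace sum Σ(x_i·y_{i+1} − x_{i+1}·y_i):
  i=1: 4.6873·3.4069 − 1.2325·-0.1727 = +16.1819 (running +16.1819)
  i=2: 1.2325·2.2383 − -1.5554·3.4069 = +8.0578 (running +24.2397)
  i=3: -1.5554·0.5124 − -2.6102·2.2383 = +5.0455 (running +29.2852)
  i=4: -2.6102·-1.6964 − -1.9455·0.5124 = +5.4251 (running +34.7103)
  i=5: -1.9455·-4.2453 − -0.6459·-1.6964 = +7.1635 (running +41.8738)
  i=6: -0.6459·-3.9360 − 2.6944·-4.2453 = +13.9809 (running +55.8547)
  i=7: 2.6944·-2.4380 − 3.8175·-3.9360 = +8.4566 (running +64.3113)
  i=8: 3.8175·-0.1727 − 4.6873·-2.4380 = +10.7686 (running +75.0799)
Area = |Σ|/2 = |75.0799|/2 = 37.5400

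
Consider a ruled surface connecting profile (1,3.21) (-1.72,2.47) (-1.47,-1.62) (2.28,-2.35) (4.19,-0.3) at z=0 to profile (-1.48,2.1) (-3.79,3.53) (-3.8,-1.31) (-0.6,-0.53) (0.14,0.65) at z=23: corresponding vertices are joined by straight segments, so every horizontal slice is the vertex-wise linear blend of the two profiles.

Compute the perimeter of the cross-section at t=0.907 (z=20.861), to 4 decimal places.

Perimeter at t=0.907: 14.6648

Cross-section at t=0.907: each vertex is (1-t)·p0[i] + t·p1[i].
  v1: (1-0.907)·(1,3.21) + 0.907·(-1.48,2.1) = (-1.2494,2.2032)
  v2: (1-0.907)·(-1.72,2.47) + 0.907·(-3.79,3.53) = (-3.5975,3.4314)
  v3: (1-0.907)·(-1.47,-1.62) + 0.907·(-3.8,-1.31) = (-3.5833,-1.3388)
  v4: (1-0.907)·(2.28,-2.35) + 0.907·(-0.6,-0.53) = (-0.3322,-0.6993)
  v5: (1-0.907)·(4.19,-0.3) + 0.907·(0.14,0.65) = (0.5166,0.5616)
Perimeter = Σ |v_{i+1} − v_i|:
  edge 1→2: √(-2.3481² + 1.2282²) = 2.6499 (running 2.6499)
  edge 2→3: √(0.0142² + -4.7702²) = 4.7703 (running 7.4202)
  edge 3→4: √(3.2511² + 0.6396²) = 3.3135 (running 10.7337)
  edge 4→5: √(0.8488² + 1.2609²) = 1.5200 (running 12.2537)
  edge 5→1: √(-1.7660² + 1.6416²) = 2.4111 (running 14.6648)
Perimeter = 14.6648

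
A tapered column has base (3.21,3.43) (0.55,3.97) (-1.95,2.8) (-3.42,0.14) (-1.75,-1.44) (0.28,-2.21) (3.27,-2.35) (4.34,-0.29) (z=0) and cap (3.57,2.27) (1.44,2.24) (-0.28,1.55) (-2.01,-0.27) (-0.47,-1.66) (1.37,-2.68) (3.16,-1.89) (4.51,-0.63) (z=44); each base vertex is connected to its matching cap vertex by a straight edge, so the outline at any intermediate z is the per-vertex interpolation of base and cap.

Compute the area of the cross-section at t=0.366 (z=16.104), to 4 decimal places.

Area at t=0.366: 29.7171

Cross-section at t=0.366: each vertex is (1-t)·p0[i] + t·p1[i].
  v1: (1-0.366)·(3.21,3.43) + 0.366·(3.57,2.27) = (3.3418,3.0054)
  v2: (1-0.366)·(0.55,3.97) + 0.366·(1.44,2.24) = (0.8757,3.3368)
  v3: (1-0.366)·(-1.95,2.8) + 0.366·(-0.28,1.55) = (-1.3388,2.3425)
  v4: (1-0.366)·(-3.42,0.14) + 0.366·(-2.01,-0.27) = (-2.9039,-0.0101)
  v5: (1-0.366)·(-1.75,-1.44) + 0.366·(-0.47,-1.66) = (-1.2815,-1.5205)
  v6: (1-0.366)·(0.28,-2.21) + 0.366·(1.37,-2.68) = (0.6789,-2.3820)
  v7: (1-0.366)·(3.27,-2.35) + 0.366·(3.16,-1.89) = (3.2297,-2.1816)
  v8: (1-0.366)·(4.34,-0.29) + 0.366·(4.51,-0.63) = (4.4022,-0.4144)
Shoelace sum Σ(x_i·y_{i+1} − x_{i+1}·y_i):
  i=1: 3.3418·3.3368 − 0.8757·3.0054 = +8.5189 (running +8.5189)
  i=2: 0.8757·2.3425 − -1.3388·3.3368 = +6.5187 (running +15.0376)
  i=3: -1.3388·-0.0101 − -2.9039·2.3425 = +6.8159 (running +21.8535)
  i=4: -2.9039·-1.5205 − -1.2815·-0.0101 = +4.4026 (running +26.2561)
  i=5: -1.2815·-2.3820 − 0.6789·-1.5205 = +4.0849 (running +30.3411)
  i=6: 0.6789·-2.1816 − 3.2297·-2.3820 = +6.2121 (running +36.5532)
  i=7: 3.2297·-0.4144 − 4.4022·-2.1816 = +8.2655 (running +44.8187)
  i=8: 4.4022·3.0054 − 3.3418·-0.4144 = +14.6156 (running +59.4343)
Area = |Σ|/2 = |59.4343|/2 = 29.7171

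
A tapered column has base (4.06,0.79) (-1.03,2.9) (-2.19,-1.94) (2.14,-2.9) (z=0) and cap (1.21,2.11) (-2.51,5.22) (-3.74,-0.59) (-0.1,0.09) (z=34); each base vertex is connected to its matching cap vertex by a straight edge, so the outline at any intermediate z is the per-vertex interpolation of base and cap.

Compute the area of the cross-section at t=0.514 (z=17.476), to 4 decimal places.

Cross-section at t=0.514: each vertex is (1-t)·p0[i] + t·p1[i].
  v1: (1-0.514)·(4.06,0.79) + 0.514·(1.21,2.11) = (2.5951,1.4685)
  v2: (1-0.514)·(-1.03,2.9) + 0.514·(-2.51,5.22) = (-1.7907,4.0925)
  v3: (1-0.514)·(-2.19,-1.94) + 0.514·(-3.74,-0.59) = (-2.9867,-1.2461)
  v4: (1-0.514)·(2.14,-2.9) + 0.514·(-0.1,0.09) = (0.9886,-1.3631)
Shoelace sum Σ(x_i·y_{i+1} − x_{i+1}·y_i):
  i=1: 2.5951·4.0925 − -1.7907·1.4685 = +13.2500 (running +13.2500)
  i=2: -1.7907·-1.2461 − -2.9867·4.0925 = +14.4544 (running +27.7045)
  i=3: -2.9867·-1.3631 − 0.9886·-1.2461 = +5.3032 (running +33.0077)
  i=4: 0.9886·1.4685 − 2.5951·-1.3631 = +4.9893 (running +37.9970)
Area = |Σ|/2 = |37.9970|/2 = 18.9985

Area at t=0.514: 18.9985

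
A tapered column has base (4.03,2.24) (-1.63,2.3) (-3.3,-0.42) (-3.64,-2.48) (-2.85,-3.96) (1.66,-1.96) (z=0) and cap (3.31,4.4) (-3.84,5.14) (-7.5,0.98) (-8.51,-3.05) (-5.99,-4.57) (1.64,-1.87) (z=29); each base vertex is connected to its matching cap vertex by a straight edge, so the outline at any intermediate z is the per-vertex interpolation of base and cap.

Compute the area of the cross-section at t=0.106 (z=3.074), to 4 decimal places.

Area at t=0.106: 33.4233

Cross-section at t=0.106: each vertex is (1-t)·p0[i] + t·p1[i].
  v1: (1-0.106)·(4.03,2.24) + 0.106·(3.31,4.4) = (3.9537,2.4690)
  v2: (1-0.106)·(-1.63,2.3) + 0.106·(-3.84,5.14) = (-1.8643,2.6010)
  v3: (1-0.106)·(-3.3,-0.42) + 0.106·(-7.5,0.98) = (-3.7452,-0.2716)
  v4: (1-0.106)·(-3.64,-2.48) + 0.106·(-8.51,-3.05) = (-4.1562,-2.5404)
  v5: (1-0.106)·(-2.85,-3.96) + 0.106·(-5.99,-4.57) = (-3.1828,-4.0247)
  v6: (1-0.106)·(1.66,-1.96) + 0.106·(1.64,-1.87) = (1.6579,-1.9505)
Shoelace sum Σ(x_i·y_{i+1} − x_{i+1}·y_i):
  i=1: 3.9537·2.6010 − -1.8643·2.4690 = +14.8865 (running +14.8865)
  i=2: -1.8643·-0.2716 − -3.7452·2.6010 = +10.2477 (running +25.1342)
  i=3: -3.7452·-2.5404 − -4.1562·-0.2716 = +8.3856 (running +33.5198)
  i=4: -4.1562·-4.0247 − -3.1828·-2.5404 = +8.6416 (running +42.1614)
  i=5: -3.1828·-1.9505 − 1.6579·-4.0247 = +12.8804 (running +55.0418)
  i=6: 1.6579·2.4690 − 3.9537·-1.9505 = +11.8047 (running +66.8465)
Area = |Σ|/2 = |66.8465|/2 = 33.4233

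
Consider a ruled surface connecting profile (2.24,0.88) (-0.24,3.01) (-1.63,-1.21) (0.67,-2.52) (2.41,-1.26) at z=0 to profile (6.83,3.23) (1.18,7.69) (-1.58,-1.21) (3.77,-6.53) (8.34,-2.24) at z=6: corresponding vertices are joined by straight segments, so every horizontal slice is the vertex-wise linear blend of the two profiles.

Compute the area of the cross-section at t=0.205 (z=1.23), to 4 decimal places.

Cross-section at t=0.205: each vertex is (1-t)·p0[i] + t·p1[i].
  v1: (1-0.205)·(2.24,0.88) + 0.205·(6.83,3.23) = (3.1810,1.3617)
  v2: (1-0.205)·(-0.24,3.01) + 0.205·(1.18,7.69) = (0.0511,3.9694)
  v3: (1-0.205)·(-1.63,-1.21) + 0.205·(-1.58,-1.21) = (-1.6198,-1.2100)
  v4: (1-0.205)·(0.67,-2.52) + 0.205·(3.77,-6.53) = (1.3055,-3.3420)
  v5: (1-0.205)·(2.41,-1.26) + 0.205·(8.34,-2.24) = (3.6257,-1.4609)
Shoelace sum Σ(x_i·y_{i+1} − x_{i+1}·y_i):
  i=1: 3.1810·3.9694 − 0.0511·1.3617 = +12.5569 (running +12.5569)
  i=2: 0.0511·-1.2100 − -1.6198·3.9694 = +6.3676 (running +18.9245)
  i=3: -1.6198·-3.3420 − 1.3055·-1.2100 = +6.9929 (running +25.9174)
  i=4: 1.3055·-1.4609 − 3.6257·-3.3420 = +10.2099 (running +36.1273)
  i=5: 3.6257·1.3617 − 3.1810·-1.4609 = +9.5843 (running +45.7116)
Area = |Σ|/2 = |45.7116|/2 = 22.8558

Area at t=0.205: 22.8558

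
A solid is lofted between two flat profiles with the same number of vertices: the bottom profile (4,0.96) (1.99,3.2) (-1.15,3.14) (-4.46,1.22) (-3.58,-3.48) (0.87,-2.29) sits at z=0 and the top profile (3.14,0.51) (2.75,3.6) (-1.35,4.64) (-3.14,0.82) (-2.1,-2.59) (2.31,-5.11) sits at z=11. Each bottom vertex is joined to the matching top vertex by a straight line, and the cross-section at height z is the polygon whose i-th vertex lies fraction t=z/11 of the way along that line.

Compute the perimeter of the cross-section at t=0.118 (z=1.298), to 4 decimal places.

Cross-section at t=0.118: each vertex is (1-t)·p0[i] + t·p1[i].
  v1: (1-0.118)·(4,0.96) + 0.118·(3.14,0.51) = (3.8985,0.9069)
  v2: (1-0.118)·(1.99,3.2) + 0.118·(2.75,3.6) = (2.0797,3.2472)
  v3: (1-0.118)·(-1.15,3.14) + 0.118·(-1.35,4.64) = (-1.1736,3.3170)
  v4: (1-0.118)·(-4.46,1.22) + 0.118·(-3.14,0.82) = (-4.3042,1.1728)
  v5: (1-0.118)·(-3.58,-3.48) + 0.118·(-2.1,-2.59) = (-3.4054,-3.3750)
  v6: (1-0.118)·(0.87,-2.29) + 0.118·(2.31,-5.11) = (1.0399,-2.6228)
Perimeter = Σ |v_{i+1} − v_i|:
  edge 1→2: √(-1.8188² + 2.3403²) = 2.9640 (running 2.9640)
  edge 2→3: √(-3.2533² + 0.0698²) = 3.2540 (running 6.2180)
  edge 3→4: √(-3.1306² + -2.1442²) = 3.7945 (running 10.0125)
  edge 4→5: √(0.8989² + -4.5478²) = 4.6358 (running 14.6483)
  edge 5→6: √(4.4453² + 0.7522²) = 4.5085 (running 19.1568)
  edge 6→1: √(2.8586² + 3.5297²) = 4.5420 (running 23.6988)
Perimeter = 23.6988

Perimeter at t=0.118: 23.6988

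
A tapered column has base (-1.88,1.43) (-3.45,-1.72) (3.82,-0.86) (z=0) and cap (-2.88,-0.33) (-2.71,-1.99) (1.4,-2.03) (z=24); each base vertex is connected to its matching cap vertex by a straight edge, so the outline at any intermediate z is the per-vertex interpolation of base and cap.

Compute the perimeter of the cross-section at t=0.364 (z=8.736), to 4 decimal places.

Perimeter at t=0.364: 14.4968

Cross-section at t=0.364: each vertex is (1-t)·p0[i] + t·p1[i].
  v1: (1-0.364)·(-1.88,1.43) + 0.364·(-2.88,-0.33) = (-2.2440,0.7894)
  v2: (1-0.364)·(-3.45,-1.72) + 0.364·(-2.71,-1.99) = (-3.1806,-1.8183)
  v3: (1-0.364)·(3.82,-0.86) + 0.364·(1.4,-2.03) = (2.9391,-1.2859)
Perimeter = Σ |v_{i+1} − v_i|:
  edge 1→2: √(-0.9366² + -2.6076²) = 2.7708 (running 2.7708)
  edge 2→3: √(6.1198² + 0.5324²) = 6.1429 (running 8.9136)
  edge 3→1: √(-5.1831² + 2.0752²) = 5.5831 (running 14.4968)
Perimeter = 14.4968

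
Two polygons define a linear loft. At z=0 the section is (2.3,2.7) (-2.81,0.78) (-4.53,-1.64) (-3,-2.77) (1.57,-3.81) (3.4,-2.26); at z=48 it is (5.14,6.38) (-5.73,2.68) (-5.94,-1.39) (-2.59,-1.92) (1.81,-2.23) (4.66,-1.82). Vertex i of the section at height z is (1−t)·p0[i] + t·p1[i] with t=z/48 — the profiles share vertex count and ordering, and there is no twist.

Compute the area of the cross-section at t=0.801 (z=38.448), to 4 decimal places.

Cross-section at t=0.801: each vertex is (1-t)·p0[i] + t·p1[i].
  v1: (1-0.801)·(2.3,2.7) + 0.801·(5.14,6.38) = (4.5748,5.6477)
  v2: (1-0.801)·(-2.81,0.78) + 0.801·(-5.73,2.68) = (-5.1489,2.3019)
  v3: (1-0.801)·(-4.53,-1.64) + 0.801·(-5.94,-1.39) = (-5.6594,-1.4397)
  v4: (1-0.801)·(-3,-2.77) + 0.801·(-2.59,-1.92) = (-2.6716,-2.0892)
  v5: (1-0.801)·(1.57,-3.81) + 0.801·(1.81,-2.23) = (1.7622,-2.5444)
  v6: (1-0.801)·(3.4,-2.26) + 0.801·(4.66,-1.82) = (4.4093,-1.9076)
Shoelace sum Σ(x_i·y_{i+1} − x_{i+1}·y_i):
  i=1: 4.5748·2.3019 − -5.1489·5.6477 = +39.6103 (running +39.6103)
  i=2: -5.1489·-1.4397 − -5.6594·2.3019 = +20.4406 (running +60.0508)
  i=3: -5.6594·-2.0892 − -2.6716·-1.4397 = +7.9769 (running +68.0278)
  i=4: -2.6716·-2.5444 − 1.7622·-2.0892 = +10.4792 (running +78.5070)
  i=5: 1.7622·-1.9076 − 4.4093·-2.5444 = +7.8574 (running +86.3644)
  i=6: 4.4093·5.6477 − 4.5748·-1.9076 = +33.6289 (running +119.9933)
Area = |Σ|/2 = |119.9933|/2 = 59.9966

Area at t=0.801: 59.9966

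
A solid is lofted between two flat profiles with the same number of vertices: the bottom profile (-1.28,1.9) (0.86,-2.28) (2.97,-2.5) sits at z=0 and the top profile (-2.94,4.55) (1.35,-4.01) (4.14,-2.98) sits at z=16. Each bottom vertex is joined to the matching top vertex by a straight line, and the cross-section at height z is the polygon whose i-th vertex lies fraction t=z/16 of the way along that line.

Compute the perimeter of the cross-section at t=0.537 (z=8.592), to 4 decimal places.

Cross-section at t=0.537: each vertex is (1-t)·p0[i] + t·p1[i].
  v1: (1-0.537)·(-1.28,1.9) + 0.537·(-2.94,4.55) = (-2.1714,3.3231)
  v2: (1-0.537)·(0.86,-2.28) + 0.537·(1.35,-4.01) = (1.1231,-3.2090)
  v3: (1-0.537)·(2.97,-2.5) + 0.537·(4.14,-2.98) = (3.5983,-2.7578)
Perimeter = Σ |v_{i+1} − v_i|:
  edge 1→2: √(3.2946² + -6.5321²) = 7.3159 (running 7.3159)
  edge 2→3: √(2.4752² + 0.4512²) = 2.5160 (running 9.8318)
  edge 3→1: √(-5.7697² + 6.0808²) = 8.3825 (running 18.2143)
Perimeter = 18.2143

Perimeter at t=0.537: 18.2143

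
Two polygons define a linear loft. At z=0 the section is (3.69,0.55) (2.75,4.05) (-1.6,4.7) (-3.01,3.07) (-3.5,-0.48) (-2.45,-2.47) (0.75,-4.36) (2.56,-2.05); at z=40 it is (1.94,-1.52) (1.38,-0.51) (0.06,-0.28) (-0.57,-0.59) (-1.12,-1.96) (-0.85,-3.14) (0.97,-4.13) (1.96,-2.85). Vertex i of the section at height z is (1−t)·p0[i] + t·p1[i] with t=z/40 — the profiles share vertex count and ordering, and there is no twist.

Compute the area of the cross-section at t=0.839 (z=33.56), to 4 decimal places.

Cross-section at t=0.839: each vertex is (1-t)·p0[i] + t·p1[i].
  v1: (1-0.839)·(3.69,0.55) + 0.839·(1.94,-1.52) = (2.2218,-1.1867)
  v2: (1-0.839)·(2.75,4.05) + 0.839·(1.38,-0.51) = (1.6006,0.2242)
  v3: (1-0.839)·(-1.6,4.7) + 0.839·(0.06,-0.28) = (-0.2073,0.5218)
  v4: (1-0.839)·(-3.01,3.07) + 0.839·(-0.57,-0.59) = (-0.9628,-0.0007)
  v5: (1-0.839)·(-3.5,-0.48) + 0.839·(-1.12,-1.96) = (-1.5032,-1.7217)
  v6: (1-0.839)·(-2.45,-2.47) + 0.839·(-0.85,-3.14) = (-1.1076,-3.0321)
  v7: (1-0.839)·(0.75,-4.36) + 0.839·(0.97,-4.13) = (0.9346,-4.1670)
  v8: (1-0.839)·(2.56,-2.05) + 0.839·(1.96,-2.85) = (2.0566,-2.7212)
Shoelace sum Σ(x_i·y_{i+1} − x_{i+1}·y_i):
  i=1: 2.2218·0.2242 − 1.6006·-1.1867 = +2.3975 (running +2.3975)
  i=2: 1.6006·0.5218 − -0.2073·0.2242 = +0.8816 (running +3.2791)
  i=3: -0.2073·-0.0007 − -0.9628·0.5218 = +0.5025 (running +3.7816)
  i=4: -0.9628·-1.7217 − -1.5032·-0.0007 = +1.6566 (running +5.4382)
  i=5: -1.5032·-3.0321 − -1.1076·-1.7217 = +2.6509 (running +8.0891)
  i=6: -1.1076·-4.1670 − 0.9346·-3.0321 = +7.4492 (running +15.5383)
  i=7: 0.9346·-2.7212 − 2.0566·-4.1670 = +6.0267 (running +21.5650)
  i=8: 2.0566·-1.1867 − 2.2218·-2.7212 = +3.6052 (running +25.1702)
Area = |Σ|/2 = |25.1702|/2 = 12.5851

Area at t=0.839: 12.5851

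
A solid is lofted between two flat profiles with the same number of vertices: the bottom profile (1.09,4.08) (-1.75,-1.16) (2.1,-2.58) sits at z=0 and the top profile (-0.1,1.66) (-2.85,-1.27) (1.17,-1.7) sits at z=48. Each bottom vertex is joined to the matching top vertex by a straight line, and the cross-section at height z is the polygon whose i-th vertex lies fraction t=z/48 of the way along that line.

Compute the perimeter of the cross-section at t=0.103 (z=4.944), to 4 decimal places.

Cross-section at t=0.103: each vertex is (1-t)·p0[i] + t·p1[i].
  v1: (1-0.103)·(1.09,4.08) + 0.103·(-0.1,1.66) = (0.9674,3.8307)
  v2: (1-0.103)·(-1.75,-1.16) + 0.103·(-2.85,-1.27) = (-1.8633,-1.1713)
  v3: (1-0.103)·(2.1,-2.58) + 0.103·(1.17,-1.7) = (2.0042,-2.4894)
Perimeter = Σ |v_{i+1} − v_i|:
  edge 1→2: √(-2.8307² + -5.0021²) = 5.7475 (running 5.7475)
  edge 2→3: √(3.8675² + -1.3180²) = 4.0859 (running 9.8334)
  edge 3→1: √(-1.0368² + 6.3201²) = 6.4046 (running 16.2380)
Perimeter = 16.2380

Perimeter at t=0.103: 16.2380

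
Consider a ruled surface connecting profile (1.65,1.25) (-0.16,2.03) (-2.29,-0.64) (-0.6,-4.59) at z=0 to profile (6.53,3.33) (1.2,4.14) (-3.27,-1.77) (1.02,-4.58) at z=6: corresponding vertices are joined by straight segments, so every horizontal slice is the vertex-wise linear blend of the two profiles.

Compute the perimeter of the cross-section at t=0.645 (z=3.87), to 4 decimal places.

Perimeter at t=0.645: 23.1970

Cross-section at t=0.645: each vertex is (1-t)·p0[i] + t·p1[i].
  v1: (1-0.645)·(1.65,1.25) + 0.645·(6.53,3.33) = (4.7976,2.5916)
  v2: (1-0.645)·(-0.16,2.03) + 0.645·(1.2,4.14) = (0.7172,3.3909)
  v3: (1-0.645)·(-2.29,-0.64) + 0.645·(-3.27,-1.77) = (-2.9221,-1.3689)
  v4: (1-0.645)·(-0.6,-4.59) + 0.645·(1.02,-4.58) = (0.4449,-4.5835)
Perimeter = Σ |v_{i+1} − v_i|:
  edge 1→2: √(-4.0804² + 0.7993²) = 4.1580 (running 4.1580)
  edge 2→3: √(-3.6393² + -4.7598²) = 5.9917 (running 10.1496)
  edge 3→4: √(3.3670² + -3.2147²) = 4.6552 (running 14.8048)
  edge 4→1: √(4.3527² + 7.1752²) = 8.3922 (running 23.1970)
Perimeter = 23.1970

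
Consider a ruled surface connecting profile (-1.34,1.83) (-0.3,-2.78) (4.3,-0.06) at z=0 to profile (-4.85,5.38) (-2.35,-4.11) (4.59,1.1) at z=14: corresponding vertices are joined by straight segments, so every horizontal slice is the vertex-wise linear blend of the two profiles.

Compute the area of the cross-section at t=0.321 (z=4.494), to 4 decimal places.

Cross-section at t=0.321: each vertex is (1-t)·p0[i] + t·p1[i].
  v1: (1-0.321)·(-1.34,1.83) + 0.321·(-4.85,5.38) = (-2.4667,2.9695)
  v2: (1-0.321)·(-0.3,-2.78) + 0.321·(-2.35,-4.11) = (-0.9581,-3.2069)
  v3: (1-0.321)·(4.3,-0.06) + 0.321·(4.59,1.1) = (4.3931,0.3124)
Shoelace sum Σ(x_i·y_{i+1} − x_{i+1}·y_i):
  i=1: -2.4667·-3.2069 − -0.9581·2.9695 = +10.7555 (running +10.7555)
  i=2: -0.9581·0.3124 − 4.3931·-3.2069 = +13.7891 (running +24.5446)
  i=3: 4.3931·2.9695 − -2.4667·0.3124 = +13.8160 (running +38.3606)
Area = |Σ|/2 = |38.3606|/2 = 19.1803

Area at t=0.321: 19.1803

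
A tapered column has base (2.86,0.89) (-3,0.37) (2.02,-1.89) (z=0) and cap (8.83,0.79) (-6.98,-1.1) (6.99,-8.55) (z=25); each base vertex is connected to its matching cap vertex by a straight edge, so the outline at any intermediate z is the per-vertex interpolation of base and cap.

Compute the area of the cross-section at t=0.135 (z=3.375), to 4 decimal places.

Cross-section at t=0.135: each vertex is (1-t)·p0[i] + t·p1[i].
  v1: (1-0.135)·(2.86,0.89) + 0.135·(8.83,0.79) = (3.6660,0.8765)
  v2: (1-0.135)·(-3,0.37) + 0.135·(-6.98,-1.1) = (-3.5373,0.1715)
  v3: (1-0.135)·(2.02,-1.89) + 0.135·(6.99,-8.55) = (2.6909,-2.7891)
Shoelace sum Σ(x_i·y_{i+1} − x_{i+1}·y_i):
  i=1: 3.6660·0.1715 − -3.5373·0.8765 = +3.7293 (running +3.7293)
  i=2: -3.5373·-2.7891 − 2.6909·0.1715 = +9.4043 (running +13.1336)
  i=3: 2.6909·0.8765 − 3.6660·-2.7891 = +12.5833 (running +25.7169)
Area = |Σ|/2 = |25.7169|/2 = 12.8585

Area at t=0.135: 12.8585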